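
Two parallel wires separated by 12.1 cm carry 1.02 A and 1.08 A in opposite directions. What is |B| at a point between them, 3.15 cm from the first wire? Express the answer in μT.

B ≈ 8.89 μT

Each long wire gives B = μ₀I/(2πd). Distances are d₁ = 0.0315 m and d₂ = 0.0895 m.
B₁ = 6.48×10⁻⁶ T, B₂ = 2.41×10⁻⁶ T.
Between antiparallel currents both contributions point the same way, so they add. B = B₁ + B₂ = 6.48×10⁻⁶ + 2.41×10⁻⁶ = 8.89×10⁻⁶ T.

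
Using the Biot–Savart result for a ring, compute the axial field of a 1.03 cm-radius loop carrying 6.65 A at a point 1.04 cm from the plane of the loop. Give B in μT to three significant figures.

On the axis of a circular loop, B = μ₀IR² / [2(R²+z²)^(3/2)].
R² + z² = (0.0103)² + (0.0104)² = 0.0002143 m², and (R²+z²)^(3/2) = 3.14×10⁻⁶ m³.
B = (4π×10⁻⁷ × 6.65 × 0.0001061) / (2 × 3.14×10⁻⁶) = 1.41×10⁻⁴ T.

B ≈ 141 μT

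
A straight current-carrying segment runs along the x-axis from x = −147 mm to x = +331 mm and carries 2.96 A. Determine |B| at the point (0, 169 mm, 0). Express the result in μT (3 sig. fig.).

For a finite straight segment, B = (μ₀I/4πd)(sinθ₁ + sinθ₂), where θ₁, θ₂ are the angles from the perpendicular to each end.
The perpendicular distance is d = 0.169 m; the end-offsets along the wire are a = 0.147 m and b = 0.331 m.
sinθ₁ = 0.147/√(0.147²+0.169²) = 0.6563; sinθ₂ = 0.331/√(0.331²+0.169²) = 0.8906.
B = (4π×10⁻⁷ × 2.96) / (4π × 0.169) × (0.6563 + 0.8906) = 2.71×10⁻⁶ T.

B ≈ 2.71 μT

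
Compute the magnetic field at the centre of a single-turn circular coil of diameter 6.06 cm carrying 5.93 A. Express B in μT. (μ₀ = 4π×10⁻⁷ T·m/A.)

At the centre of a circular loop the Biot–Savart law gives B = μ₀I/(2R) (so R = 0.0303 m).
B = (4π×10⁻⁷ × 5.93) / (2 × 0.0303) = 1.23×10⁻⁴ T.

B ≈ 123 μT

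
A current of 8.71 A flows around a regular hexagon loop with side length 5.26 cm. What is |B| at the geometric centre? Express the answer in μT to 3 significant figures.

Each side is a finite straight segment at perpendicular distance d = a/(2 tan(π/6)) = 0.04555 m from the centre, with end-angles ±π/6.
One side contributes B₁ = (μ₀I/4πd)·2 sin(π/6) = 1.91×10⁻⁵ T.
All 6 sides add in the same direction: B = 6 × 1.91×10⁻⁵ = 1.15×10⁻⁴ T.

B ≈ 115 μT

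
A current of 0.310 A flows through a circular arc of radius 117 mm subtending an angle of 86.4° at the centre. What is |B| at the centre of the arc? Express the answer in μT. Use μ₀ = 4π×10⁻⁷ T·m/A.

The Biot–Savart field of a circular arc at its centre is B = μ₀Iφ/(4πR), with φ = 1.508 rad.
B = (4π×10⁻⁷ × 0.310 × 1.508) / (4π × 0.117) = 4.00×10⁻⁷ T.

B ≈ 0.400 μT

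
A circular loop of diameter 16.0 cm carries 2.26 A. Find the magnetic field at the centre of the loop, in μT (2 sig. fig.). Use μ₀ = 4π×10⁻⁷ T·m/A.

B ≈ 18 μT

At the centre of a circular loop the Biot–Savart law gives B = μ₀I/(2R) (so R = 0.08 m).
B = (4π×10⁻⁷ × 2.26) / (2 × 0.08) = 1.77×10⁻⁵ T.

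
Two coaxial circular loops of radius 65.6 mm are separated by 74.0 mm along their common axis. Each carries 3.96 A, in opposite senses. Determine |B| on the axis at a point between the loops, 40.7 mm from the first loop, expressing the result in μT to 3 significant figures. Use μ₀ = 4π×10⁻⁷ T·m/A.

Each loop contributes B = μ₀IR²/[2(R²+z²)^(3/2)] on the axis, with z measured from that loop.
Loop 1 (z = 0.0407 m): B₁ = 2.33×10⁻⁵ T. Loop 2 (z = 0.0333 m): B₂ = 2.69×10⁻⁵ T.
The fields oppose: B = |B₁ − B₂| = 3.62×10⁻⁶ T.

B ≈ 3.62 μT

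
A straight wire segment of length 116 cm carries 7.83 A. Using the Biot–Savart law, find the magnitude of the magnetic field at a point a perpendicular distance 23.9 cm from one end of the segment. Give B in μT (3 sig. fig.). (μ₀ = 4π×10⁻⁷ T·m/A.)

B ≈ 3.21 μT

For a finite straight segment, B = (μ₀I/4πd)(sinθ₁ + sinθ₂), where θ₁, θ₂ are the angles from the perpendicular to each end.
The perpendicular foot is at one end, so the two end-offsets along the wire are 0 and L = 1.16 m.
sinθ₁ = 0/√(0²+0.239²) = 0.0000; sinθ₂ = 1.16/√(1.16²+0.239²) = 0.9794.
B = (4π×10⁻⁷ × 7.83) / (4π × 0.239) × (0.0000 + 0.9794) = 3.21×10⁻⁶ T.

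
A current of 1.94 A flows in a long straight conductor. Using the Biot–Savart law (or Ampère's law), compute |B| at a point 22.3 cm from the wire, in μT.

B ≈ 1.74 μT

For an infinitely long straight wire, B = μ₀I/(2πd).
B = (4π×10⁻⁷ × 1.94) / (2π × 0.223) = 1.74×10⁻⁶ T.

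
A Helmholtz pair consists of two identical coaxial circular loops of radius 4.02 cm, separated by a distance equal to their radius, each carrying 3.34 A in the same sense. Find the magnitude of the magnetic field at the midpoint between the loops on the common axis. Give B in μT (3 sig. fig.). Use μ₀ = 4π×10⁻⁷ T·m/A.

B ≈ 74.7 μT

Each loop contributes B = μ₀IR²/[2(R²+z²)^(3/2)] on the axis, with z measured from that loop.
Loop 1 (z = 0.0201 m): B₁ = 3.74×10⁻⁵ T. Loop 2 (z = 0.0201 m): B₂ = 3.74×10⁻⁵ T.
The fields add: B = B₁ + B₂ = 7.47×10⁻⁵ T.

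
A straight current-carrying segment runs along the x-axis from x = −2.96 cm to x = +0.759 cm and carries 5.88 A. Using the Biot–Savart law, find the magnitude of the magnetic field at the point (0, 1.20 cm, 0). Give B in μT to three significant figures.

B ≈ 71.6 μT

For a finite straight segment, B = (μ₀I/4πd)(sinθ₁ + sinθ₂), where θ₁, θ₂ are the angles from the perpendicular to each end.
The perpendicular distance is d = 0.012 m; the end-offsets along the wire are a = 0.0296 m and b = 0.00759 m.
sinθ₁ = 0.0296/√(0.0296²+0.012²) = 0.9267; sinθ₂ = 0.00759/√(0.00759²+0.012²) = 0.5345.
B = (4π×10⁻⁷ × 5.88) / (4π × 0.012) × (0.9267 + 0.5345) = 7.16×10⁻⁵ T.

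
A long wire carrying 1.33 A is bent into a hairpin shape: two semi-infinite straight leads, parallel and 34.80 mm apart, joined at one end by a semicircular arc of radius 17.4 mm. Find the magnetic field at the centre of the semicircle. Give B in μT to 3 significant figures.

B ≈ 39.3 μT

The semicircular arc contributes B_arc = μ₀I·π/(4πR) = μ₀I/(4R) = 2.40×10⁻⁵ T.
Each semi-infinite lead is at perpendicular distance R = 0.0174 m from the centre, with the perpendicular foot at its near end, so it contributes μ₀I/(4πR); both point the same way, together 1.53×10⁻⁵ T.
Arc and leads all point the same direction: B = 2.40×10⁻⁵ + 1.53×10⁻⁵ = 3.93×10⁻⁵ T.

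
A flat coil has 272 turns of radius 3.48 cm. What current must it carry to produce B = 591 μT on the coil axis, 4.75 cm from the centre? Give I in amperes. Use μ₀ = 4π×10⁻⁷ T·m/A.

I ≈ 0.583 A

For an N-turn coil, B = Nμ₀IR²/[2(R²+z²)^(3/2)] with R = 0.0348 m, z = 0.0475 m, so I = 2B(R²+z²)^(3/2)/(Nμ₀R²) = 2 × 5.91×10⁻⁴ × 2.04×10⁻⁴ / (272 × 4π×10⁻⁷ × 0.001211) = 0.583 A.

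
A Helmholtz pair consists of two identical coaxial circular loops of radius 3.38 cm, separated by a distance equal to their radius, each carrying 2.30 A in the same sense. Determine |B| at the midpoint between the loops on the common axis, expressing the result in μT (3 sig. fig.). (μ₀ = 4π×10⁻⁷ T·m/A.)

Each loop contributes B = μ₀IR²/[2(R²+z²)^(3/2)] on the axis, with z measured from that loop.
Loop 1 (z = 0.0169 m): B₁ = 3.06×10⁻⁵ T. Loop 2 (z = 0.0169 m): B₂ = 3.06×10⁻⁵ T.
The fields add: B = B₁ + B₂ = 6.12×10⁻⁵ T.

B ≈ 61.2 μT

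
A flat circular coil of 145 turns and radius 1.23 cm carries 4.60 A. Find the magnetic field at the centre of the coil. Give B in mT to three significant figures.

For an N-turn flat coil, B = Nμ₀I/(2R) with R = 0.0123 m.
B = 145 × 2.35×10⁻⁴ T = 3.41×10⁻² T.

B ≈ 34.1 mT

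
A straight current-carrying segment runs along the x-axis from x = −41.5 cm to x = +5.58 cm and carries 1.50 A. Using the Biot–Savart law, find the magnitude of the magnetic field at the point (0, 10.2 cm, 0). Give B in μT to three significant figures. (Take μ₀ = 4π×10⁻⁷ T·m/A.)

For a finite straight segment, B = (μ₀I/4πd)(sinθ₁ + sinθ₂), where θ₁, θ₂ are the angles from the perpendicular to each end.
The perpendicular distance is d = 0.102 m; the end-offsets along the wire are a = 0.415 m and b = 0.0558 m.
sinθ₁ = 0.415/√(0.415²+0.102²) = 0.9711; sinθ₂ = 0.0558/√(0.0558²+0.102²) = 0.4799.
B = (4π×10⁻⁷ × 1.50) / (4π × 0.102) × (0.9711 + 0.4799) = 2.13×10⁻⁶ T.

B ≈ 2.13 μT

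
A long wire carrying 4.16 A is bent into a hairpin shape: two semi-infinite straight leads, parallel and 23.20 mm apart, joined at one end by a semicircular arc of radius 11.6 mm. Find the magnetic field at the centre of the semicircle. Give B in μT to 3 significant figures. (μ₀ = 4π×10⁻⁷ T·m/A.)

B ≈ 184 μT

The semicircular arc contributes B_arc = μ₀I·π/(4πR) = μ₀I/(4R) = 1.13×10⁻⁴ T.
Each semi-infinite lead is at perpendicular distance R = 0.0116 m from the centre, with the perpendicular foot at its near end, so it contributes μ₀I/(4πR); both point the same way, together 7.17×10⁻⁵ T.
Arc and leads all point the same direction: B = 1.13×10⁻⁴ + 7.17×10⁻⁵ = 1.84×10⁻⁴ T.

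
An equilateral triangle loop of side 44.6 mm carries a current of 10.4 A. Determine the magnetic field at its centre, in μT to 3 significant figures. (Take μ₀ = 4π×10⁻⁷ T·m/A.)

B ≈ 420 μT

Each side is a finite straight segment at perpendicular distance d = a/(2 tan(π/3)) = 0.01287 m from the centre, with end-angles ±π/3.
One side contributes B₁ = (μ₀I/4πd)·2 sin(π/3) = 1.40×10⁻⁴ T.
All 3 sides add in the same direction: B = 3 × 1.40×10⁻⁴ = 4.20×10⁻⁴ T.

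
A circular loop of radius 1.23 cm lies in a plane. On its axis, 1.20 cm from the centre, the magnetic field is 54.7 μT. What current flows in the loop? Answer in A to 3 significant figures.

I ≈ 2.92 A

On the axis of a loop, B = μ₀IR²/[2(R²+z²)^(3/2)], so I = 2B(R²+z²)^(3/2)/(μ₀R²).
R² + z² = 0.0001513 + 0.000144 = 0.0002953 m²; raised to 3/2 gives 5.07×10⁻⁶ m³.
I = 2 × 5.47×10⁻⁵ × 5.07×10⁻⁶ / (1.26×10⁻⁶ × 0.0001513) = 2.92 A.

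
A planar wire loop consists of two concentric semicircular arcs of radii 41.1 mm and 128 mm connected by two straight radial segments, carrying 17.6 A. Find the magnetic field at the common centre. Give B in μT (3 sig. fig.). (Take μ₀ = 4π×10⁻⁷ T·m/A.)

The radial connectors point toward the centre, so dl × r̂ = 0 and they contribute nothing.
Each semicircle gives μ₀I/(4R): inner arc 1.35×10⁻⁴ T, outer arc 4.32×10⁻⁵ T.
The two arcs carry current in opposite angular senses, so their fields oppose: B = |1.35×10⁻⁴ − 4.32×10⁻⁵| = 9.13×10⁻⁵ T.

B ≈ 91.3 μT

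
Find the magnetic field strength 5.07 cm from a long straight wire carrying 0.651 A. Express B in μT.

B ≈ 2.57 μT

For an infinitely long straight wire, B = μ₀I/(2πd).
B = (4π×10⁻⁷ × 0.651) / (2π × 0.0507) = 2.57×10⁻⁶ T.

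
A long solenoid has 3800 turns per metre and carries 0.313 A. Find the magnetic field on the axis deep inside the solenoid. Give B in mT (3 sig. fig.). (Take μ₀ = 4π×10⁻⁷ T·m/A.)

Inside a long solenoid, B = μ₀nI with n = 3800 turns/m.
B = 4π×10⁻⁷ × 3800 × 0.313 = 1.49×10⁻³ T.

B ≈ 1.49 mT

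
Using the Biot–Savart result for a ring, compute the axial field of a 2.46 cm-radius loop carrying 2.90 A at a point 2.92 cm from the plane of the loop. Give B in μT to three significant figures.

B ≈ 19.8 μT

On the axis of a circular loop, B = μ₀IR² / [2(R²+z²)^(3/2)].
R² + z² = (0.0246)² + (0.0292)² = 0.001458 m², and (R²+z²)^(3/2) = 5.57×10⁻⁵ m³.
B = (4π×10⁻⁷ × 2.90 × 0.0006052) / (2 × 5.57×10⁻⁵) = 1.98×10⁻⁵ T.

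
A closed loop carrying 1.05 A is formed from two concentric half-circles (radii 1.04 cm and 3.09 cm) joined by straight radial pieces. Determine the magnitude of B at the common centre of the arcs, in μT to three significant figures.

B ≈ 21.0 μT

The radial connectors point toward the centre, so dl × r̂ = 0 and they contribute nothing.
Each semicircle gives μ₀I/(4R): inner arc 3.17×10⁻⁵ T, outer arc 1.07×10⁻⁵ T.
The two arcs carry current in opposite angular senses, so their fields oppose: B = |3.17×10⁻⁵ − 1.07×10⁻⁵| = 2.10×10⁻⁵ T.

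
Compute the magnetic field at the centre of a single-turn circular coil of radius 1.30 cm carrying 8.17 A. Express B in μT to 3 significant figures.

At the centre of a circular loop the Biot–Savart law gives B = μ₀I/(2R).
B = (4π×10⁻⁷ × 8.17) / (2 × 0.013) = 3.95×10⁻⁴ T.

B ≈ 395 μT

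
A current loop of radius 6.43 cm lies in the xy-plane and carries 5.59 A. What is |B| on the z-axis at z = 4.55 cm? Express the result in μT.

B ≈ 29.7 μT

On the axis of a circular loop, B = μ₀IR² / [2(R²+z²)^(3/2)].
R² + z² = (0.0643)² + (0.0455)² = 0.006205 m², and (R²+z²)^(3/2) = 4.89×10⁻⁴ m³.
B = (4π×10⁻⁷ × 5.59 × 0.004134) / (2 × 4.89×10⁻⁴) = 2.97×10⁻⁵ T.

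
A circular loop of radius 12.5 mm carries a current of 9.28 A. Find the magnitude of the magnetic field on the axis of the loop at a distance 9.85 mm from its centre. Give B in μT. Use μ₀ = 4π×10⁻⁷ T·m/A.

B ≈ 226 μT

On the axis of a circular loop, B = μ₀IR² / [2(R²+z²)^(3/2)].
R² + z² = (0.0125)² + (0.00985)² = 0.0002533 m², and (R²+z²)^(3/2) = 4.03×10⁻⁶ m³.
B = (4π×10⁻⁷ × 9.28 × 0.0001563) / (2 × 4.03×10⁻⁶) = 2.26×10⁻⁴ T.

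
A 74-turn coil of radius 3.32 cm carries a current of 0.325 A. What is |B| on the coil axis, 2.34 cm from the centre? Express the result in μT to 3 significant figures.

B ≈ 249 μT

For an N-turn flat coil, B = Nμ₀IR²/[2(R²+z²)^(3/2)] with R = 0.0332 m, z = 0.0234 m.
B = 74 × 3.36×10⁻⁶ T = 2.49×10⁻⁴ T.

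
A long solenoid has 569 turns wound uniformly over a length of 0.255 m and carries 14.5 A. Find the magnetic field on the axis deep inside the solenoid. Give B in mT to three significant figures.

B ≈ 40.7 mT

Inside a long solenoid, B = μ₀nI with n = 2231 turns/m.
B = 4π×10⁻⁷ × 2231 × 14.5 = 4.07×10⁻² T.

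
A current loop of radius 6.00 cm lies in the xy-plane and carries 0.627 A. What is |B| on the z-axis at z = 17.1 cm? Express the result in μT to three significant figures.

B ≈ 0.238 μT

On the axis of a circular loop, B = μ₀IR² / [2(R²+z²)^(3/2)].
R² + z² = (0.06)² + (0.171)² = 0.03284 m², and (R²+z²)^(3/2) = 5.95×10⁻³ m³.
B = (4π×10⁻⁷ × 0.627 × 0.0036) / (2 × 5.95×10⁻³) = 2.38×10⁻⁷ T.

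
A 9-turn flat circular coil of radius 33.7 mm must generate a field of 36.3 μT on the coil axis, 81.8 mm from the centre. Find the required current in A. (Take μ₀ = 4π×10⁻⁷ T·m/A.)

For an N-turn coil, B = Nμ₀IR²/[2(R²+z²)^(3/2)] with R = 0.0337 m, z = 0.0818 m, so I = 2B(R²+z²)^(3/2)/(Nμ₀R²) = 2 × 3.63×10⁻⁵ × 6.92×10⁻⁴ / (9 × 4π×10⁻⁷ × 0.001136) = 3.91 A.

I ≈ 3.91 A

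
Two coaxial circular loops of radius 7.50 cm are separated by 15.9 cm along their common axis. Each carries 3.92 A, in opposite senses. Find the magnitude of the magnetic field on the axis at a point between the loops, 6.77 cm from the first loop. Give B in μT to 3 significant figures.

Each loop contributes B = μ₀IR²/[2(R²+z²)^(3/2)] on the axis, with z measured from that loop.
Loop 1 (z = 0.0677 m): B₁ = 1.34×10⁻⁵ T. Loop 2 (z = 0.0913 m): B₂ = 8.40×10⁻⁶ T.
The fields oppose: B = |B₁ − B₂| = 5.03×10⁻⁶ T.

B ≈ 5.03 μT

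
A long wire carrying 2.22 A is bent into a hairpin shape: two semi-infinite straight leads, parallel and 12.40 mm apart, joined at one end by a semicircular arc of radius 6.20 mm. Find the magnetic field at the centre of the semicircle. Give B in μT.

The semicircular arc contributes B_arc = μ₀I·π/(4πR) = μ₀I/(4R) = 1.12×10⁻⁴ T.
Each semi-infinite lead is at perpendicular distance R = 0.0062 m from the centre, with the perpendicular foot at its near end, so it contributes μ₀I/(4πR); both point the same way, together 7.16×10⁻⁵ T.
Arc and leads all point the same direction: B = 1.12×10⁻⁴ + 7.16×10⁻⁵ = 1.84×10⁻⁴ T.

B ≈ 184 μT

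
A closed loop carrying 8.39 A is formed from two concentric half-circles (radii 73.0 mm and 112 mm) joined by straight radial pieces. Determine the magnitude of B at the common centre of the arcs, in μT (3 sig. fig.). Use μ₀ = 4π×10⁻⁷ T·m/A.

B ≈ 12.6 μT

The radial connectors point toward the centre, so dl × r̂ = 0 and they contribute nothing.
Each semicircle gives μ₀I/(4R): inner arc 3.61×10⁻⁵ T, outer arc 2.35×10⁻⁵ T.
The two arcs carry current in opposite angular senses, so their fields oppose: B = |3.61×10⁻⁵ − 2.35×10⁻⁵| = 1.26×10⁻⁵ T.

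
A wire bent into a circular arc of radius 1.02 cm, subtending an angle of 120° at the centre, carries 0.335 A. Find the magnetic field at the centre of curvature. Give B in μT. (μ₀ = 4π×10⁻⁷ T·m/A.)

B ≈ 6.88 μT

The Biot–Savart field of a circular arc at its centre is B = μ₀Iφ/(4πR), with φ = 2.094 rad.
B = (4π×10⁻⁷ × 0.335 × 2.094) / (4π × 0.0102) = 6.88×10⁻⁶ T.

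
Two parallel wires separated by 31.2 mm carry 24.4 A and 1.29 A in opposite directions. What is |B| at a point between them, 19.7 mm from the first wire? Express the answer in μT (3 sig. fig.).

B ≈ 270 μT

Each long wire gives B = μ₀I/(2πd). Distances are d₁ = 0.0197 m and d₂ = 0.0115 m.
B₁ = 2.48×10⁻⁴ T, B₂ = 2.24×10⁻⁵ T.
Between antiparallel currents both contributions point the same way, so they add. B = B₁ + B₂ = 2.48×10⁻⁴ + 2.24×10⁻⁵ = 2.70×10⁻⁴ T.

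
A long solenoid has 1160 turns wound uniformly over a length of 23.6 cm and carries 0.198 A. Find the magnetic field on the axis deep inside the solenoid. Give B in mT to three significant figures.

Inside a long solenoid, B = μ₀nI with n = 4915 turns/m.
B = 4π×10⁻⁷ × 4915 × 0.198 = 1.22×10⁻³ T.

B ≈ 1.22 mT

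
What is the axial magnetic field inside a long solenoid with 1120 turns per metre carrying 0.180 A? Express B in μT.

Inside a long solenoid, B = μ₀nI with n = 1120 turns/m.
B = 4π×10⁻⁷ × 1120 × 0.180 = 2.53×10⁻⁴ T.

B ≈ 253 μT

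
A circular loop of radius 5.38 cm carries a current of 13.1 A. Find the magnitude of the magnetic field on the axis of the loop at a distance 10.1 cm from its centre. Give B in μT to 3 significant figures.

On the axis of a circular loop, B = μ₀IR² / [2(R²+z²)^(3/2)].
R² + z² = (0.0538)² + (0.101)² = 0.0131 m², and (R²+z²)^(3/2) = 1.50×10⁻³ m³.
B = (4π×10⁻⁷ × 13.1 × 0.002894) / (2 × 1.50×10⁻³) = 1.59×10⁻⁵ T.

B ≈ 15.9 μT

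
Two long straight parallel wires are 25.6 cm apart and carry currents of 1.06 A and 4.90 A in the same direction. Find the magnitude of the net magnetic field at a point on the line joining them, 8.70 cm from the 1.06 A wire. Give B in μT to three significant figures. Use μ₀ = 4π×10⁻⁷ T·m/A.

B ≈ 3.36 μT

Each long wire gives B = μ₀I/(2πd). Distances are d₁ = 0.087 m and d₂ = 0.169 m.
B₁ = 2.44×10⁻⁶ T, B₂ = 5.80×10⁻⁶ T.
Between parallel currents the two contributions point in opposite directions, so they subtract. B = |B₁ − B₂| = |2.44×10⁻⁶ − 5.80×10⁻⁶| = 3.36×10⁻⁶ T.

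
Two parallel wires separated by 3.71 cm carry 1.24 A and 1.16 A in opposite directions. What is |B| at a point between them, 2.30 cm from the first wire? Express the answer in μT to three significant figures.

Each long wire gives B = μ₀I/(2πd). Distances are d₁ = 0.023 m and d₂ = 0.0141 m.
B₁ = 1.08×10⁻⁵ T, B₂ = 1.65×10⁻⁵ T.
Between antiparallel currents both contributions point the same way, so they add. B = B₁ + B₂ = 1.08×10⁻⁵ + 1.65×10⁻⁵ = 2.72×10⁻⁵ T.

B ≈ 27.2 μT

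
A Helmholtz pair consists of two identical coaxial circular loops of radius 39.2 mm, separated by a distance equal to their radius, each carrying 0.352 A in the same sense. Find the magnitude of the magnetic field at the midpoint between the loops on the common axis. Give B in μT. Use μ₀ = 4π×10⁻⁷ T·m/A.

B ≈ 8.07 μT

Each loop contributes B = μ₀IR²/[2(R²+z²)^(3/2)] on the axis, with z measured from that loop.
Loop 1 (z = 0.0196 m): B₁ = 4.04×10⁻⁶ T. Loop 2 (z = 0.0196 m): B₂ = 4.04×10⁻⁶ T.
The fields add: B = B₁ + B₂ = 8.07×10⁻⁶ T.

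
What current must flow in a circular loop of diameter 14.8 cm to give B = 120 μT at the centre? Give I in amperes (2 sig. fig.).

At the centre of a circular loop B = μ₀I/(2R), so I = 2RB/μ₀.
With R = 0.074 m, I = 2 × 0.074 × 1.20×10⁻⁴ / (4π×10⁻⁷) = 14.1 A.

I ≈ 14 A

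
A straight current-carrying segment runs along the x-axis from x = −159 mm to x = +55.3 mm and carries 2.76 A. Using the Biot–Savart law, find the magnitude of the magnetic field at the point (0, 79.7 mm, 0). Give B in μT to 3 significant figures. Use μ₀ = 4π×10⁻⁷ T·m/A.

B ≈ 5.07 μT

For a finite straight segment, B = (μ₀I/4πd)(sinθ₁ + sinθ₂), where θ₁, θ₂ are the angles from the perpendicular to each end.
The perpendicular distance is d = 0.0797 m; the end-offsets along the wire are a = 0.159 m and b = 0.0553 m.
sinθ₁ = 0.159/√(0.159²+0.0797²) = 0.8940; sinθ₂ = 0.0553/√(0.0553²+0.0797²) = 0.5701.
B = (4π×10⁻⁷ × 2.76) / (4π × 0.0797) × (0.8940 + 0.5701) = 5.07×10⁻⁶ T.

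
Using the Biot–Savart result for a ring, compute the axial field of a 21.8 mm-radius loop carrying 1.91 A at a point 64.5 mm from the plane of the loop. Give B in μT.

On the axis of a circular loop, B = μ₀IR² / [2(R²+z²)^(3/2)].
R² + z² = (0.0218)² + (0.0645)² = 0.004635 m², and (R²+z²)^(3/2) = 3.16×10⁻⁴ m³.
B = (4π×10⁻⁷ × 1.91 × 0.0004752) / (2 × 3.16×10⁻⁴) = 1.81×10⁻⁶ T.

B ≈ 1.81 μT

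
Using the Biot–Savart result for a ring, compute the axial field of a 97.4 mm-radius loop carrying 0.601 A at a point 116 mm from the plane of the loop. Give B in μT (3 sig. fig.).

On the axis of a circular loop, B = μ₀IR² / [2(R²+z²)^(3/2)].
R² + z² = (0.0974)² + (0.116)² = 0.02294 m², and (R²+z²)^(3/2) = 3.48×10⁻³ m³.
B = (4π×10⁻⁷ × 0.601 × 0.009487) / (2 × 3.48×10⁻³) = 1.03×10⁻⁶ T.

B ≈ 1.03 μT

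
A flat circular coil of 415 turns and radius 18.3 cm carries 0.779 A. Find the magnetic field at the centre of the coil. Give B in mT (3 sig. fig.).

For an N-turn flat coil, B = Nμ₀I/(2R) with R = 0.183 m.
B = 415 × 2.67×10⁻⁶ T = 1.11×10⁻³ T.

B ≈ 1.11 mT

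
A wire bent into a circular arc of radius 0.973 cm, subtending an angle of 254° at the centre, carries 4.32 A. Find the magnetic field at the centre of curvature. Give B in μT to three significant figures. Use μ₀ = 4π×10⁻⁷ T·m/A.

B ≈ 197 μT

The Biot–Savart field of a circular arc at its centre is B = μ₀Iφ/(4πR), with φ = 4.433 rad.
B = (4π×10⁻⁷ × 4.32 × 4.433) / (4π × 0.00973) = 1.97×10⁻⁴ T.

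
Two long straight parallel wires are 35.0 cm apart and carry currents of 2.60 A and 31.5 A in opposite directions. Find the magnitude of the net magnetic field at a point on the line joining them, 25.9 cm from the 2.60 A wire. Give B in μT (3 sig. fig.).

Each long wire gives B = μ₀I/(2πd). Distances are d₁ = 0.259 m and d₂ = 0.091 m.
B₁ = 2.01×10⁻⁶ T, B₂ = 6.92×10⁻⁵ T.
Between antiparallel currents both contributions point the same way, so they add. B = B₁ + B₂ = 2.01×10⁻⁶ + 6.92×10⁻⁵ = 7.12×10⁻⁵ T.

B ≈ 71.2 μT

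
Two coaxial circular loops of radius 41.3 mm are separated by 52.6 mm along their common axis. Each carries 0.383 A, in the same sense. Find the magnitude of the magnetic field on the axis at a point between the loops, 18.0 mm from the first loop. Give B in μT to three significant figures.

Each loop contributes B = μ₀IR²/[2(R²+z²)^(3/2)] on the axis, with z measured from that loop.
Loop 1 (z = 0.018 m): B₁ = 4.49×10⁻⁶ T. Loop 2 (z = 0.0346 m): B₂ = 2.62×10⁻⁶ T.
The fields add: B = B₁ + B₂ = 7.11×10⁻⁶ T.

B ≈ 7.11 μT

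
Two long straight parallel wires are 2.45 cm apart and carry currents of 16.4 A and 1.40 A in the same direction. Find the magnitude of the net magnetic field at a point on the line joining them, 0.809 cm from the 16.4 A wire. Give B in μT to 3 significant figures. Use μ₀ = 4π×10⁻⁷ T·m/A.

B ≈ 388 μT

Each long wire gives B = μ₀I/(2πd). Distances are d₁ = 0.00809 m and d₂ = 0.01641 m.
B₁ = 4.05×10⁻⁴ T, B₂ = 1.71×10⁻⁵ T.
Between parallel currents the two contributions point in opposite directions, so they subtract. B = |B₁ − B₂| = |4.05×10⁻⁴ − 1.71×10⁻⁵| = 3.88×10⁻⁴ T.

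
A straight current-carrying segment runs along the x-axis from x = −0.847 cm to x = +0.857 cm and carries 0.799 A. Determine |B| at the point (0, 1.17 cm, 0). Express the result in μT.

For a finite straight segment, B = (μ₀I/4πd)(sinθ₁ + sinθ₂), where θ₁, θ₂ are the angles from the perpendicular to each end.
The perpendicular distance is d = 0.0117 m; the end-offsets along the wire are a = 0.00847 m and b = 0.00857 m.
sinθ₁ = 0.00847/√(0.00847²+0.0117²) = 0.5864; sinθ₂ = 0.00857/√(0.00857²+0.0117²) = 0.5909.
B = (4π×10⁻⁷ × 0.799) / (4π × 0.0117) × (0.5864 + 0.5909) = 8.04×10⁻⁶ T.

B ≈ 8.04 μT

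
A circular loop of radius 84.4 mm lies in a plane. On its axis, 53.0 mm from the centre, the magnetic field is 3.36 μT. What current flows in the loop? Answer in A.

I ≈ 0.743 A

On the axis of a loop, B = μ₀IR²/[2(R²+z²)^(3/2)], so I = 2B(R²+z²)^(3/2)/(μ₀R²).
R² + z² = 0.007123 + 0.002809 = 0.009932 m²; raised to 3/2 gives 9.90×10⁻⁴ m³.
I = 2 × 3.36×10⁻⁶ × 9.90×10⁻⁴ / (1.26×10⁻⁶ × 0.007123) = 0.743 A.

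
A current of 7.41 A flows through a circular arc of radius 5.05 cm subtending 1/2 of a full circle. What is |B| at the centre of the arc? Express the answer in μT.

B ≈ 46.1 μT

The Biot–Savart field of a circular arc at its centre is B = μ₀Iφ/(4πR), with φ = 3.142 rad.
B = (4π×10⁻⁷ × 7.41 × 3.142) / (4π × 0.0505) = 4.61×10⁻⁵ T.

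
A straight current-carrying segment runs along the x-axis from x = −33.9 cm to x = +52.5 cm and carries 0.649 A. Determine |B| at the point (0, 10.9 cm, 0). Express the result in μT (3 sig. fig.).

For a finite straight segment, B = (μ₀I/4πd)(sinθ₁ + sinθ₂), where θ₁, θ₂ are the angles from the perpendicular to each end.
The perpendicular distance is d = 0.109 m; the end-offsets along the wire are a = 0.339 m and b = 0.525 m.
sinθ₁ = 0.339/√(0.339²+0.109²) = 0.9520; sinθ₂ = 0.525/√(0.525²+0.109²) = 0.9791.
B = (4π×10⁻⁷ × 0.649) / (4π × 0.109) × (0.9520 + 0.9791) = 1.15×10⁻⁶ T.

B ≈ 1.15 μT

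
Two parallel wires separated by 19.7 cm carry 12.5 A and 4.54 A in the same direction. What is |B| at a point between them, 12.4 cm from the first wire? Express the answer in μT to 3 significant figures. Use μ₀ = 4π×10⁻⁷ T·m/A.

B ≈ 7.72 μT

Each long wire gives B = μ₀I/(2πd). Distances are d₁ = 0.124 m and d₂ = 0.073 m.
B₁ = 2.02×10⁻⁵ T, B₂ = 1.24×10⁻⁵ T.
Between parallel currents the two contributions point in opposite directions, so they subtract. B = |B₁ − B₂| = |2.02×10⁻⁵ − 1.24×10⁻⁵| = 7.72×10⁻⁶ T.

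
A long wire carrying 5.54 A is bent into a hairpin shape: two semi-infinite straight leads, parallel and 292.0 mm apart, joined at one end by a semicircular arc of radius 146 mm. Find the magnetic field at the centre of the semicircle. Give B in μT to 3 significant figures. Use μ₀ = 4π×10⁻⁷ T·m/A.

B ≈ 19.5 μT

The semicircular arc contributes B_arc = μ₀I·π/(4πR) = μ₀I/(4R) = 1.19×10⁻⁵ T.
Each semi-infinite lead is at perpendicular distance R = 0.146 m from the centre, with the perpendicular foot at its near end, so it contributes μ₀I/(4πR); both point the same way, together 7.59×10⁻⁶ T.
Arc and leads all point the same direction: B = 1.19×10⁻⁵ + 7.59×10⁻⁶ = 1.95×10⁻⁵ T.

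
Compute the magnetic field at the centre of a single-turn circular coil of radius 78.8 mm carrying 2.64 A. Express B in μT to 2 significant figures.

At the centre of a circular loop the Biot–Savart law gives B = μ₀I/(2R).
B = (4π×10⁻⁷ × 2.64) / (2 × 0.0788) = 2.11×10⁻⁵ T.

B ≈ 21 μT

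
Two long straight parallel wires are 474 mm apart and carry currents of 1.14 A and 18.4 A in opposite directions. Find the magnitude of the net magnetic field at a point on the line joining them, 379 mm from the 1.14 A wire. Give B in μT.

B ≈ 39.3 μT

Each long wire gives B = μ₀I/(2πd). Distances are d₁ = 0.379 m and d₂ = 0.095 m.
B₁ = 6.02×10⁻⁷ T, B₂ = 3.87×10⁻⁵ T.
Between antiparallel currents both contributions point the same way, so they add. B = B₁ + B₂ = 6.02×10⁻⁷ + 3.87×10⁻⁵ = 3.93×10⁻⁵ T.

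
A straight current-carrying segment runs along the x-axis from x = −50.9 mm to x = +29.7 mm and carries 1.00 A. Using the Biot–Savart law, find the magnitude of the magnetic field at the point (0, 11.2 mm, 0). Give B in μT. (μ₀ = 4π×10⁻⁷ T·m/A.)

B ≈ 17.1 μT

For a finite straight segment, B = (μ₀I/4πd)(sinθ₁ + sinθ₂), where θ₁, θ₂ are the angles from the perpendicular to each end.
The perpendicular distance is d = 0.0112 m; the end-offsets along the wire are a = 0.0509 m and b = 0.0297 m.
sinθ₁ = 0.0509/√(0.0509²+0.0112²) = 0.9766; sinθ₂ = 0.0297/√(0.0297²+0.0112²) = 0.9357.
B = (4π×10⁻⁷ × 1.00) / (4π × 0.0112) × (0.9766 + 0.9357) = 1.71×10⁻⁵ T.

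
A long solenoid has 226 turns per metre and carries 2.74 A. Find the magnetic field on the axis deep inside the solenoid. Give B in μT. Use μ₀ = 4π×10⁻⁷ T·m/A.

Inside a long solenoid, B = μ₀nI with n = 226 turns/m.
B = 4π×10⁻⁷ × 226 × 2.74 = 7.78×10⁻⁴ T.

B ≈ 778 μT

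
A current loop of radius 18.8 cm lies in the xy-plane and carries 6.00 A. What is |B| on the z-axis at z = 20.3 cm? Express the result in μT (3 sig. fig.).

On the axis of a circular loop, B = μ₀IR² / [2(R²+z²)^(3/2)].
R² + z² = (0.188)² + (0.203)² = 0.07655 m², and (R²+z²)^(3/2) = 2.12×10⁻² m³.
B = (4π×10⁻⁷ × 6.00 × 0.03534) / (2 × 2.12×10⁻²) = 6.29×10⁻⁶ T.

B ≈ 6.29 μT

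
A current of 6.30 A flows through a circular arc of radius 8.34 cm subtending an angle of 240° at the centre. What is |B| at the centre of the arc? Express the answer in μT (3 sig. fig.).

B ≈ 31.6 μT

The Biot–Savart field of a circular arc at its centre is B = μ₀Iφ/(4πR), with φ = 4.189 rad.
B = (4π×10⁻⁷ × 6.30 × 4.189) / (4π × 0.0834) = 3.16×10⁻⁵ T.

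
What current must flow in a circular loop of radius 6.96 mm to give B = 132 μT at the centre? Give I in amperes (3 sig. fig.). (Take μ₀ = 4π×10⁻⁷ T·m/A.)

At the centre of a circular loop B = μ₀I/(2R), so I = 2RB/μ₀.
With R = 0.00696 m, I = 2 × 0.00696 × 1.32×10⁻⁴ / (4π×10⁻⁷) = 1.46 A.

I ≈ 1.46 A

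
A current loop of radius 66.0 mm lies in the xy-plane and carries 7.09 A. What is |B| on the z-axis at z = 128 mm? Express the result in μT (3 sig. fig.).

B ≈ 6.50 μT

On the axis of a circular loop, B = μ₀IR² / [2(R²+z²)^(3/2)].
R² + z² = (0.066)² + (0.128)² = 0.02074 m², and (R²+z²)^(3/2) = 2.99×10⁻³ m³.
B = (4π×10⁻⁷ × 7.09 × 0.004356) / (2 × 2.99×10⁻³) = 6.50×10⁻⁶ T.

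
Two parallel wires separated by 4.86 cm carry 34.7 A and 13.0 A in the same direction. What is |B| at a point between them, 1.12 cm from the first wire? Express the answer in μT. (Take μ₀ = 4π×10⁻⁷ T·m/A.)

B ≈ 550 μT

Each long wire gives B = μ₀I/(2πd). Distances are d₁ = 0.0112 m and d₂ = 0.0374 m.
B₁ = 6.20×10⁻⁴ T, B₂ = 6.95×10⁻⁵ T.
Between parallel currents the two contributions point in opposite directions, so they subtract. B = |B₁ − B₂| = |6.20×10⁻⁴ − 6.95×10⁻⁵| = 5.50×10⁻⁴ T.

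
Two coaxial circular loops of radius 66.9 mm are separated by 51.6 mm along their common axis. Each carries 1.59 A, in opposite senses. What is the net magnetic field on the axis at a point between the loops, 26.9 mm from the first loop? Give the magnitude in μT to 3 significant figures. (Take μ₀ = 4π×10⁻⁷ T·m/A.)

B ≈ 0.402 μT

Each loop contributes B = μ₀IR²/[2(R²+z²)^(3/2)] on the axis, with z measured from that loop.
Loop 1 (z = 0.0269 m): B₁ = 1.19×10⁻⁵ T. Loop 2 (z = 0.0247 m): B₂ = 1.23×10⁻⁵ T.
The fields oppose: B = |B₁ − B₂| = 4.02×10⁻⁷ T.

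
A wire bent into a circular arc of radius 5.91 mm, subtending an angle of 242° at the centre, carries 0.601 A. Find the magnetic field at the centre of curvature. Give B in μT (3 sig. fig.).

B ≈ 43.0 μT

The Biot–Savart field of a circular arc at its centre is B = μ₀Iφ/(4πR), with φ = 4.224 rad.
B = (4π×10⁻⁷ × 0.601 × 4.224) / (4π × 0.00591) = 4.30×10⁻⁵ T.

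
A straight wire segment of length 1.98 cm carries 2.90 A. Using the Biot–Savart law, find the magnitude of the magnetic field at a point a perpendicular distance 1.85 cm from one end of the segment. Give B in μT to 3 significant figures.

B ≈ 11.5 μT

For a finite straight segment, B = (μ₀I/4πd)(sinθ₁ + sinθ₂), where θ₁, θ₂ are the angles from the perpendicular to each end.
The perpendicular foot is at one end, so the two end-offsets along the wire are 0 and L = 0.0198 m.
sinθ₁ = 0/√(0²+0.0185²) = 0.0000; sinθ₂ = 0.0198/√(0.0198²+0.0185²) = 0.7307.
B = (4π×10⁻⁷ × 2.90) / (4π × 0.0185) × (0.0000 + 0.7307) = 1.15×10⁻⁵ T.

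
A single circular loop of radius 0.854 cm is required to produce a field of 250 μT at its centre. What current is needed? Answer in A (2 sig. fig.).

I ≈ 3.4 A

At the centre of a circular loop B = μ₀I/(2R), so I = 2RB/μ₀.
With R = 0.00854 m, I = 2 × 0.00854 × 2.50×10⁻⁴ / (4π×10⁻⁷) = 3.40 A.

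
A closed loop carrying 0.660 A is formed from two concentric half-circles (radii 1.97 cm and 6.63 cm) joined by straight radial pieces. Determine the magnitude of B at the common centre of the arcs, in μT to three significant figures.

The radial connectors point toward the centre, so dl × r̂ = 0 and they contribute nothing.
Each semicircle gives μ₀I/(4R): inner arc 1.05×10⁻⁵ T, outer arc 3.13×10⁻⁶ T.
The two arcs carry current in opposite angular senses, so their fields oppose: B = |1.05×10⁻⁵ − 3.13×10⁻⁶| = 7.40×10⁻⁶ T.

B ≈ 7.40 μT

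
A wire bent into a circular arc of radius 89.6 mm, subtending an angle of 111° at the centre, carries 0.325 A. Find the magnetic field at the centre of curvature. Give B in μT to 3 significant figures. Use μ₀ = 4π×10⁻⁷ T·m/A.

B ≈ 0.703 μT

The Biot–Savart field of a circular arc at its centre is B = μ₀Iφ/(4πR), with φ = 1.937 rad.
B = (4π×10⁻⁷ × 0.325 × 1.937) / (4π × 0.0896) = 7.03×10⁻⁷ T.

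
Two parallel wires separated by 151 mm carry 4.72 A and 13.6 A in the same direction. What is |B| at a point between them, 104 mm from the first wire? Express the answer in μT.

Each long wire gives B = μ₀I/(2πd). Distances are d₁ = 0.104 m and d₂ = 0.047 m.
B₁ = 9.08×10⁻⁶ T, B₂ = 5.79×10⁻⁵ T.
Between parallel currents the two contributions point in opposite directions, so they subtract. B = |B₁ − B₂| = |9.08×10⁻⁶ − 5.79×10⁻⁵| = 4.88×10⁻⁵ T.

B ≈ 48.8 μT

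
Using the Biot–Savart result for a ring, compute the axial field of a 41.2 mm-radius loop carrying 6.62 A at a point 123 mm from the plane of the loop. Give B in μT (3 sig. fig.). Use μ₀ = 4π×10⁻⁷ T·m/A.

B ≈ 3.23 μT

On the axis of a circular loop, B = μ₀IR² / [2(R²+z²)^(3/2)].
R² + z² = (0.0412)² + (0.123)² = 0.01683 m², and (R²+z²)^(3/2) = 2.18×10⁻³ m³.
B = (4π×10⁻⁷ × 6.62 × 0.001697) / (2 × 2.18×10⁻³) = 3.23×10⁻⁶ T.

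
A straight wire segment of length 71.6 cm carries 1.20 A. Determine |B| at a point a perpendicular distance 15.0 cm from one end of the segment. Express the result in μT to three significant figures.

For a finite straight segment, B = (μ₀I/4πd)(sinθ₁ + sinθ₂), where θ₁, θ₂ are the angles from the perpendicular to each end.
The perpendicular foot is at one end, so the two end-offsets along the wire are 0 and L = 0.716 m.
sinθ₁ = 0/√(0²+0.15²) = 0.0000; sinθ₂ = 0.716/√(0.716²+0.15²) = 0.9788.
B = (4π×10⁻⁷ × 1.20) / (4π × 0.15) × (0.0000 + 0.9788) = 7.83×10⁻⁷ T.

B ≈ 0.783 μT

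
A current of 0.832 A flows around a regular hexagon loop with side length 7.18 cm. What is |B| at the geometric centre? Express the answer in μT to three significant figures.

B ≈ 8.03 μT

Each side is a finite straight segment at perpendicular distance d = a/(2 tan(π/6)) = 0.06218 m from the centre, with end-angles ±π/6.
One side contributes B₁ = (μ₀I/4πd)·2 sin(π/6) = 1.34×10⁻⁶ T.
All 6 sides add in the same direction: B = 6 × 1.34×10⁻⁶ = 8.03×10⁻⁶ T.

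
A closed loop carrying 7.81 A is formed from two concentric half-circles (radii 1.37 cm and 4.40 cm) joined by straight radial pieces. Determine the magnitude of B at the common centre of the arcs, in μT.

The radial connectors point toward the centre, so dl × r̂ = 0 and they contribute nothing.
Each semicircle gives μ₀I/(4R): inner arc 1.79×10⁻⁴ T, outer arc 5.58×10⁻⁵ T.
The two arcs carry current in opposite angular senses, so their fields oppose: B = |1.79×10⁻⁴ − 5.58×10⁻⁵| = 1.23×10⁻⁴ T.

B ≈ 123 μT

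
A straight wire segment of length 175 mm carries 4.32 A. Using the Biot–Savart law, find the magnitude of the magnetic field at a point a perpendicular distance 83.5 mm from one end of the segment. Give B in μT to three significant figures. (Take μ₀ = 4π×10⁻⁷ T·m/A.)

For a finite straight segment, B = (μ₀I/4πd)(sinθ₁ + sinθ₂), where θ₁, θ₂ are the angles from the perpendicular to each end.
The perpendicular foot is at one end, so the two end-offsets along the wire are 0 and L = 0.175 m.
sinθ₁ = 0/√(0²+0.0835²) = 0.0000; sinθ₂ = 0.175/√(0.175²+0.0835²) = 0.9025.
B = (4π×10⁻⁷ × 4.32) / (4π × 0.0835) × (0.0000 + 0.9025) = 4.67×10⁻⁶ T.

B ≈ 4.67 μT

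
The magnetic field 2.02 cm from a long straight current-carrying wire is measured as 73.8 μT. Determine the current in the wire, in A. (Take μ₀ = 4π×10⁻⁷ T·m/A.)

For a long straight wire B = μ₀I/(2πd), so I = 2πdB/μ₀.
I = 2π × 0.0202 × 7.38×10⁻⁵ / (4π×10⁻⁷) = 7.45 A.

I ≈ 7.45 A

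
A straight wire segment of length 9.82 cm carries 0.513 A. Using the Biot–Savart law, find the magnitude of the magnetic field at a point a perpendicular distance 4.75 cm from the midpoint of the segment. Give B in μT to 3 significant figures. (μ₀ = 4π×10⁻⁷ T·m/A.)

B ≈ 1.55 μT

For a finite straight segment, B = (μ₀I/4πd)(sinθ₁ + sinθ₂), where θ₁, θ₂ are the angles from the perpendicular to each end.
The perpendicular from the point meets the wire at its midpoint, so each end is L/2 = 0.0491 m away along the wire.
sinθ₁ = 0.0491/√(0.0491²+0.0475²) = 0.7187; sinθ₂ = 0.0491/√(0.0491²+0.0475²) = 0.7187.
B = (4π×10⁻⁷ × 0.513) / (4π × 0.0475) × (0.7187 + 0.7187) = 1.55×10⁻⁶ T.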